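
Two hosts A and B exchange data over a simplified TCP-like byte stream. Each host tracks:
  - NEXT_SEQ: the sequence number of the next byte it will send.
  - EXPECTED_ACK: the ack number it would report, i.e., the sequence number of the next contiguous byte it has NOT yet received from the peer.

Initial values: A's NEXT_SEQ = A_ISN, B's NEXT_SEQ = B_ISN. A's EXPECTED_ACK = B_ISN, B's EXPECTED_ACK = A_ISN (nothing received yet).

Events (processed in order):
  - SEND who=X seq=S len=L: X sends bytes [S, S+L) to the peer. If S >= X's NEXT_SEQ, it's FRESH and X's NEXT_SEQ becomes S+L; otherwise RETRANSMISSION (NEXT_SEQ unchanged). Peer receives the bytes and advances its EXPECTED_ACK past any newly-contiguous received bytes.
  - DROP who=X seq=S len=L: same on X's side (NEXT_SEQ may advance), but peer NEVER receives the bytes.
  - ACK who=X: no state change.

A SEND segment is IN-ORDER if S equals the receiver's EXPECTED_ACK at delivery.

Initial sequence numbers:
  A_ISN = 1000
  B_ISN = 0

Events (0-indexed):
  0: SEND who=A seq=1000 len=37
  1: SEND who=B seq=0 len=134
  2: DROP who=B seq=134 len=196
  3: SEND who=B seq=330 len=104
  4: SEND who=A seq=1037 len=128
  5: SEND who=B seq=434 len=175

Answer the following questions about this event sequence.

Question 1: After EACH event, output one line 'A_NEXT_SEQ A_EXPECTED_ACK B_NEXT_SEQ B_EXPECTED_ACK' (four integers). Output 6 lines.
1037 0 0 1037
1037 134 134 1037
1037 134 330 1037
1037 134 434 1037
1165 134 434 1165
1165 134 609 1165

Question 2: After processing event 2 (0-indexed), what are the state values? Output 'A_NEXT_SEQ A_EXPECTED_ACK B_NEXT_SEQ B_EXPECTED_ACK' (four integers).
After event 0: A_seq=1037 A_ack=0 B_seq=0 B_ack=1037
After event 1: A_seq=1037 A_ack=134 B_seq=134 B_ack=1037
After event 2: A_seq=1037 A_ack=134 B_seq=330 B_ack=1037

1037 134 330 1037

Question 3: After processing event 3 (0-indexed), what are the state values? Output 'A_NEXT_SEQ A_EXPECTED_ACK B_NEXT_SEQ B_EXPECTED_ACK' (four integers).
After event 0: A_seq=1037 A_ack=0 B_seq=0 B_ack=1037
After event 1: A_seq=1037 A_ack=134 B_seq=134 B_ack=1037
After event 2: A_seq=1037 A_ack=134 B_seq=330 B_ack=1037
After event 3: A_seq=1037 A_ack=134 B_seq=434 B_ack=1037

1037 134 434 1037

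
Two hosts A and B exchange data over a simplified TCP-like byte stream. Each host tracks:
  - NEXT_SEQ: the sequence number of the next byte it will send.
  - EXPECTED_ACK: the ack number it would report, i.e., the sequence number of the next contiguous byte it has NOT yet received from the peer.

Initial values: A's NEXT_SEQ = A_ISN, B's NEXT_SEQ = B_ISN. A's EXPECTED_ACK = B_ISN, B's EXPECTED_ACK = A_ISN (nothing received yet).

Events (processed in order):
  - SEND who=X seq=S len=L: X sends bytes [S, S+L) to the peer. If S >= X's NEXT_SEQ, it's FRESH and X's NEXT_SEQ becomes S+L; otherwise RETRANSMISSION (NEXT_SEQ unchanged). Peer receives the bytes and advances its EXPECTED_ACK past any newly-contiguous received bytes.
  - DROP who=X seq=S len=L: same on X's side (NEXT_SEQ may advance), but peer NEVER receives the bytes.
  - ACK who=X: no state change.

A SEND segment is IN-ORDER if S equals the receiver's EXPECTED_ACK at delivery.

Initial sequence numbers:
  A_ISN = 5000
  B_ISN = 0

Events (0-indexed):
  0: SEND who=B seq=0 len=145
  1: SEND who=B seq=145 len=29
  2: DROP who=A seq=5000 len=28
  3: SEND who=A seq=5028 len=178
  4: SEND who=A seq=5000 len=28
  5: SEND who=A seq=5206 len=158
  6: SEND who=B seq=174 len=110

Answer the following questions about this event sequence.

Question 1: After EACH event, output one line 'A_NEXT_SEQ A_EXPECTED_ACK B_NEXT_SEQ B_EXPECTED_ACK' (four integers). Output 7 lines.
5000 145 145 5000
5000 174 174 5000
5028 174 174 5000
5206 174 174 5000
5206 174 174 5206
5364 174 174 5364
5364 284 284 5364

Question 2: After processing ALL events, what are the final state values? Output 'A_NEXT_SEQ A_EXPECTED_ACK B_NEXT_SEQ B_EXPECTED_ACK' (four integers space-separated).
After event 0: A_seq=5000 A_ack=145 B_seq=145 B_ack=5000
After event 1: A_seq=5000 A_ack=174 B_seq=174 B_ack=5000
After event 2: A_seq=5028 A_ack=174 B_seq=174 B_ack=5000
After event 3: A_seq=5206 A_ack=174 B_seq=174 B_ack=5000
After event 4: A_seq=5206 A_ack=174 B_seq=174 B_ack=5206
After event 5: A_seq=5364 A_ack=174 B_seq=174 B_ack=5364
After event 6: A_seq=5364 A_ack=284 B_seq=284 B_ack=5364

Answer: 5364 284 284 5364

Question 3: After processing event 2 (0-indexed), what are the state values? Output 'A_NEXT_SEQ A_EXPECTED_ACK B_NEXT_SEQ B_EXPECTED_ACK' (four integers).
After event 0: A_seq=5000 A_ack=145 B_seq=145 B_ack=5000
After event 1: A_seq=5000 A_ack=174 B_seq=174 B_ack=5000
After event 2: A_seq=5028 A_ack=174 B_seq=174 B_ack=5000

5028 174 174 5000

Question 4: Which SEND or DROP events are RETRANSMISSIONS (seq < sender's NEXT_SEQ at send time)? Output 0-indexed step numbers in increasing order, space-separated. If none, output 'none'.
Step 0: SEND seq=0 -> fresh
Step 1: SEND seq=145 -> fresh
Step 2: DROP seq=5000 -> fresh
Step 3: SEND seq=5028 -> fresh
Step 4: SEND seq=5000 -> retransmit
Step 5: SEND seq=5206 -> fresh
Step 6: SEND seq=174 -> fresh

Answer: 4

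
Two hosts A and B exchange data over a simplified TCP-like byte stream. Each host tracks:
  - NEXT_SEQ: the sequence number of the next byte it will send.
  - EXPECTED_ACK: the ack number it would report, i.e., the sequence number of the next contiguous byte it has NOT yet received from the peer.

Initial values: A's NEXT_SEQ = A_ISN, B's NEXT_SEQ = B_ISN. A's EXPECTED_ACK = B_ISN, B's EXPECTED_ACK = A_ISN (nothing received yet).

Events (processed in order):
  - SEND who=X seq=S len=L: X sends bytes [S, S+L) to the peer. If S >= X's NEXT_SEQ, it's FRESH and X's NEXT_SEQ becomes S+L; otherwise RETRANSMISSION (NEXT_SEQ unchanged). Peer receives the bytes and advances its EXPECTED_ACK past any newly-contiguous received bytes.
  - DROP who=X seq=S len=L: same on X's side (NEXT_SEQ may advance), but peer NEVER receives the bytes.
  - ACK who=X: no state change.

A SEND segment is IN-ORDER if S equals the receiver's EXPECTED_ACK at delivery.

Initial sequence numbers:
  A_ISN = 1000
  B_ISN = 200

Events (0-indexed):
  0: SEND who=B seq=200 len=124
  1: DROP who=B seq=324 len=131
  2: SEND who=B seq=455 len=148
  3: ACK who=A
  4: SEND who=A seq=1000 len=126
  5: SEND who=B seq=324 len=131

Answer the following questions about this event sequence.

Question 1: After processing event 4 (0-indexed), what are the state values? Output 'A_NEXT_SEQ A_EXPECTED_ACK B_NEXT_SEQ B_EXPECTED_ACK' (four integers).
After event 0: A_seq=1000 A_ack=324 B_seq=324 B_ack=1000
After event 1: A_seq=1000 A_ack=324 B_seq=455 B_ack=1000
After event 2: A_seq=1000 A_ack=324 B_seq=603 B_ack=1000
After event 3: A_seq=1000 A_ack=324 B_seq=603 B_ack=1000
After event 4: A_seq=1126 A_ack=324 B_seq=603 B_ack=1126

1126 324 603 1126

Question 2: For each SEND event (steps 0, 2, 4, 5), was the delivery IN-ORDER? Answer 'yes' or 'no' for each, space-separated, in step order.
Step 0: SEND seq=200 -> in-order
Step 2: SEND seq=455 -> out-of-order
Step 4: SEND seq=1000 -> in-order
Step 5: SEND seq=324 -> in-order

Answer: yes no yes yes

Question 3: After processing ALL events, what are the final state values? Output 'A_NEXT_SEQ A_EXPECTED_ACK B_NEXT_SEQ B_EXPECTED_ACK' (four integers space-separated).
Answer: 1126 603 603 1126

Derivation:
After event 0: A_seq=1000 A_ack=324 B_seq=324 B_ack=1000
After event 1: A_seq=1000 A_ack=324 B_seq=455 B_ack=1000
After event 2: A_seq=1000 A_ack=324 B_seq=603 B_ack=1000
After event 3: A_seq=1000 A_ack=324 B_seq=603 B_ack=1000
After event 4: A_seq=1126 A_ack=324 B_seq=603 B_ack=1126
After event 5: A_seq=1126 A_ack=603 B_seq=603 B_ack=1126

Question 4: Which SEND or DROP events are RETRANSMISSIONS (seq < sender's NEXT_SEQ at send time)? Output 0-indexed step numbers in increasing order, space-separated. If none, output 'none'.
Step 0: SEND seq=200 -> fresh
Step 1: DROP seq=324 -> fresh
Step 2: SEND seq=455 -> fresh
Step 4: SEND seq=1000 -> fresh
Step 5: SEND seq=324 -> retransmit

Answer: 5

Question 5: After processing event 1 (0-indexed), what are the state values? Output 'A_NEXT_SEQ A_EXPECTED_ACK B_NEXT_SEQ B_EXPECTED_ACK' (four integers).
After event 0: A_seq=1000 A_ack=324 B_seq=324 B_ack=1000
After event 1: A_seq=1000 A_ack=324 B_seq=455 B_ack=1000

1000 324 455 1000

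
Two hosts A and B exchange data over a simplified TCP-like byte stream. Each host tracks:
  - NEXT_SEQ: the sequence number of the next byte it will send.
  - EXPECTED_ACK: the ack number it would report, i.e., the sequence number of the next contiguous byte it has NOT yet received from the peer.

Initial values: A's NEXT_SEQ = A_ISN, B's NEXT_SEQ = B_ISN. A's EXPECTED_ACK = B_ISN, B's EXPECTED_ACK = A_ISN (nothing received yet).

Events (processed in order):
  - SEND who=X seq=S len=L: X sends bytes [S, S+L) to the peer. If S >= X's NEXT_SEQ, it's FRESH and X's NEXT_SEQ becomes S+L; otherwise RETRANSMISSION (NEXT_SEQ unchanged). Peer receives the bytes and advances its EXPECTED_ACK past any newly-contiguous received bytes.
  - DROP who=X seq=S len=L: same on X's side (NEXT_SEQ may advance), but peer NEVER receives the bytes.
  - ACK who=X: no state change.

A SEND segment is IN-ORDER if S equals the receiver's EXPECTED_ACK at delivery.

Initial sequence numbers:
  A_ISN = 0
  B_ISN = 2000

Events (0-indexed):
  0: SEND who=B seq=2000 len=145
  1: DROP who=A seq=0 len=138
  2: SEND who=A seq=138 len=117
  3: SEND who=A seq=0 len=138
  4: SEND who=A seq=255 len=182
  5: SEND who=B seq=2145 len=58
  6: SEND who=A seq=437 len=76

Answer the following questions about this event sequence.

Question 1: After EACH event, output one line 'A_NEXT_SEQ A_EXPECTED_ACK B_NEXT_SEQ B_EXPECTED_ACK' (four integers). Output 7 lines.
0 2145 2145 0
138 2145 2145 0
255 2145 2145 0
255 2145 2145 255
437 2145 2145 437
437 2203 2203 437
513 2203 2203 513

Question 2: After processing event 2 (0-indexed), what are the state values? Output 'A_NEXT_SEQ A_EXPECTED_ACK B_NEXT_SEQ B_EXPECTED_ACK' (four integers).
After event 0: A_seq=0 A_ack=2145 B_seq=2145 B_ack=0
After event 1: A_seq=138 A_ack=2145 B_seq=2145 B_ack=0
After event 2: A_seq=255 A_ack=2145 B_seq=2145 B_ack=0

255 2145 2145 0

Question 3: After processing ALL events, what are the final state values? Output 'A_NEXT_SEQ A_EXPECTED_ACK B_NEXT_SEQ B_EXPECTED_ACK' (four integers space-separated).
After event 0: A_seq=0 A_ack=2145 B_seq=2145 B_ack=0
After event 1: A_seq=138 A_ack=2145 B_seq=2145 B_ack=0
After event 2: A_seq=255 A_ack=2145 B_seq=2145 B_ack=0
After event 3: A_seq=255 A_ack=2145 B_seq=2145 B_ack=255
After event 4: A_seq=437 A_ack=2145 B_seq=2145 B_ack=437
After event 5: A_seq=437 A_ack=2203 B_seq=2203 B_ack=437
After event 6: A_seq=513 A_ack=2203 B_seq=2203 B_ack=513

Answer: 513 2203 2203 513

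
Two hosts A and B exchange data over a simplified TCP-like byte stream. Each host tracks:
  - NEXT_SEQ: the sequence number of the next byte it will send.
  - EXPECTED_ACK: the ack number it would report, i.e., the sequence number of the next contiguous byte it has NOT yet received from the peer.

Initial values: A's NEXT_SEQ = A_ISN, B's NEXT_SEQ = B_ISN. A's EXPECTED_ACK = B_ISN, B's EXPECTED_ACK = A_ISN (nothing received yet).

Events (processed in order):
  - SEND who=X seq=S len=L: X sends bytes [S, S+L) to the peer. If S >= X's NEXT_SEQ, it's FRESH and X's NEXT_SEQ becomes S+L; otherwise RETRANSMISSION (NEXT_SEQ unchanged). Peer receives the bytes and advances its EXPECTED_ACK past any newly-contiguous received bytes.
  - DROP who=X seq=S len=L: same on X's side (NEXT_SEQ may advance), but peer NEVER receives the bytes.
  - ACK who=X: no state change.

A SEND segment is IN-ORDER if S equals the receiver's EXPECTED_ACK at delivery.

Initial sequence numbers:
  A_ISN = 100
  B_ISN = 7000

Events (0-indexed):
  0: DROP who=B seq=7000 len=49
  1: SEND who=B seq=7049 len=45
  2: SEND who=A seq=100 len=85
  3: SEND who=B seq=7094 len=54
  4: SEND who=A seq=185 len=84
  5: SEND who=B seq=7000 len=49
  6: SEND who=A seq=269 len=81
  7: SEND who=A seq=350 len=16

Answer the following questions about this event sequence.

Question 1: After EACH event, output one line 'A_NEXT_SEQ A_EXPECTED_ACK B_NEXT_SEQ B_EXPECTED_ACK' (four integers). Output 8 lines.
100 7000 7049 100
100 7000 7094 100
185 7000 7094 185
185 7000 7148 185
269 7000 7148 269
269 7148 7148 269
350 7148 7148 350
366 7148 7148 366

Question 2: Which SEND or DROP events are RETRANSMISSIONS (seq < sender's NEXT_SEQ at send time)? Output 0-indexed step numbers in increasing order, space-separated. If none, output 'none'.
Answer: 5

Derivation:
Step 0: DROP seq=7000 -> fresh
Step 1: SEND seq=7049 -> fresh
Step 2: SEND seq=100 -> fresh
Step 3: SEND seq=7094 -> fresh
Step 4: SEND seq=185 -> fresh
Step 5: SEND seq=7000 -> retransmit
Step 6: SEND seq=269 -> fresh
Step 7: SEND seq=350 -> fresh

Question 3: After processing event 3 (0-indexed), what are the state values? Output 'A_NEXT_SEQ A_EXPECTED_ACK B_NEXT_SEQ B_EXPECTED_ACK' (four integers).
After event 0: A_seq=100 A_ack=7000 B_seq=7049 B_ack=100
After event 1: A_seq=100 A_ack=7000 B_seq=7094 B_ack=100
After event 2: A_seq=185 A_ack=7000 B_seq=7094 B_ack=185
After event 3: A_seq=185 A_ack=7000 B_seq=7148 B_ack=185

185 7000 7148 185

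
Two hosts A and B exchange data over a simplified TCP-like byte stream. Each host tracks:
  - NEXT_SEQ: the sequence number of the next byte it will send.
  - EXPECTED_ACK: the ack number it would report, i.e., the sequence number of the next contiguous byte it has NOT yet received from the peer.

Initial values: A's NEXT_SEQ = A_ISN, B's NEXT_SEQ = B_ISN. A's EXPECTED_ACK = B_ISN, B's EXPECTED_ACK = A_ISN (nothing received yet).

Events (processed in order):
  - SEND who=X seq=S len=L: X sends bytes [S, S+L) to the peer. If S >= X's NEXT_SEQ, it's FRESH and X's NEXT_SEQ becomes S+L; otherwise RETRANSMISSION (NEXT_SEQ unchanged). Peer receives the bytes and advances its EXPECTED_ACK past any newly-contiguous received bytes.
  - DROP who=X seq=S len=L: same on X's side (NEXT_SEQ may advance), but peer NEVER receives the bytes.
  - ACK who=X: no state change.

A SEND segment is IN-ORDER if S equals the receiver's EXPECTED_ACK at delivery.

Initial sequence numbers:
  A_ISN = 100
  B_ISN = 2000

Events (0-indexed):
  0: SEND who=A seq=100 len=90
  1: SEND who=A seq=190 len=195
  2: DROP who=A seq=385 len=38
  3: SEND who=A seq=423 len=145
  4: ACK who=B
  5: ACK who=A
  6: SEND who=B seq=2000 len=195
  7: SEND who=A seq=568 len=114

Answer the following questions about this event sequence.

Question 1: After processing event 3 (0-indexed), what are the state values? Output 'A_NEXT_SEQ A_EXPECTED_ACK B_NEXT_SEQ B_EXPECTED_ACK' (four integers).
After event 0: A_seq=190 A_ack=2000 B_seq=2000 B_ack=190
After event 1: A_seq=385 A_ack=2000 B_seq=2000 B_ack=385
After event 2: A_seq=423 A_ack=2000 B_seq=2000 B_ack=385
After event 3: A_seq=568 A_ack=2000 B_seq=2000 B_ack=385

568 2000 2000 385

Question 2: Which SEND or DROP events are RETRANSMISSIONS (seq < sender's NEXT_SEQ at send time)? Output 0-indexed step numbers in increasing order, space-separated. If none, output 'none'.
Step 0: SEND seq=100 -> fresh
Step 1: SEND seq=190 -> fresh
Step 2: DROP seq=385 -> fresh
Step 3: SEND seq=423 -> fresh
Step 6: SEND seq=2000 -> fresh
Step 7: SEND seq=568 -> fresh

Answer: none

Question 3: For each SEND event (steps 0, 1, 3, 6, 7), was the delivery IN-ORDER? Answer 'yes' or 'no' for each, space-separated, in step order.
Step 0: SEND seq=100 -> in-order
Step 1: SEND seq=190 -> in-order
Step 3: SEND seq=423 -> out-of-order
Step 6: SEND seq=2000 -> in-order
Step 7: SEND seq=568 -> out-of-order

Answer: yes yes no yes no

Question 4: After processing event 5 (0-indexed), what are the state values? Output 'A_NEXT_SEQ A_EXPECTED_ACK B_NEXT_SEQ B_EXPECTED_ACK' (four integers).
After event 0: A_seq=190 A_ack=2000 B_seq=2000 B_ack=190
After event 1: A_seq=385 A_ack=2000 B_seq=2000 B_ack=385
After event 2: A_seq=423 A_ack=2000 B_seq=2000 B_ack=385
After event 3: A_seq=568 A_ack=2000 B_seq=2000 B_ack=385
After event 4: A_seq=568 A_ack=2000 B_seq=2000 B_ack=385
After event 5: A_seq=568 A_ack=2000 B_seq=2000 B_ack=385

568 2000 2000 385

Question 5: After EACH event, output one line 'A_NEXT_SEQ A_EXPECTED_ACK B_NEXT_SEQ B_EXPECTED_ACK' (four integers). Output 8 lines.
190 2000 2000 190
385 2000 2000 385
423 2000 2000 385
568 2000 2000 385
568 2000 2000 385
568 2000 2000 385
568 2195 2195 385
682 2195 2195 385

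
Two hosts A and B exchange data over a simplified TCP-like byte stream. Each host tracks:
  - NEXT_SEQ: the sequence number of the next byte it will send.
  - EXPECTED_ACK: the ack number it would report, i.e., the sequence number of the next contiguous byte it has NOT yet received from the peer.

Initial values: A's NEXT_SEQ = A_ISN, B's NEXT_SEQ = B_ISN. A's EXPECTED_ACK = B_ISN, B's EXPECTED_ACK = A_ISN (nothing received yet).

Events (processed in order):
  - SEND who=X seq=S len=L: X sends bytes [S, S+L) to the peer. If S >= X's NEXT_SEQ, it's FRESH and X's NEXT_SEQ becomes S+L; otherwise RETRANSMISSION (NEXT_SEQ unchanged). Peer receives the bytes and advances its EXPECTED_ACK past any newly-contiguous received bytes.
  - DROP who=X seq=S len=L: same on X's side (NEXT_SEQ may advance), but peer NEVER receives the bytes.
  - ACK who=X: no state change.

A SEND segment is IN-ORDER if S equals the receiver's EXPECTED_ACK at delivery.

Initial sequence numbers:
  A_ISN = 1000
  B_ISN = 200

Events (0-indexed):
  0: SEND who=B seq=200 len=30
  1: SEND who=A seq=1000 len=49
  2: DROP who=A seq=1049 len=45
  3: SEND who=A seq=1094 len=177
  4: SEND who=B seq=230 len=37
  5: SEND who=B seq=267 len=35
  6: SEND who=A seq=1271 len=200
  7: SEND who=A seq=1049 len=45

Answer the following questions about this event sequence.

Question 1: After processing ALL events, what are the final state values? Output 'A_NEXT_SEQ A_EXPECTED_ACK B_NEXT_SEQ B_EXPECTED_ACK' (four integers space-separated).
After event 0: A_seq=1000 A_ack=230 B_seq=230 B_ack=1000
After event 1: A_seq=1049 A_ack=230 B_seq=230 B_ack=1049
After event 2: A_seq=1094 A_ack=230 B_seq=230 B_ack=1049
After event 3: A_seq=1271 A_ack=230 B_seq=230 B_ack=1049
After event 4: A_seq=1271 A_ack=267 B_seq=267 B_ack=1049
After event 5: A_seq=1271 A_ack=302 B_seq=302 B_ack=1049
After event 6: A_seq=1471 A_ack=302 B_seq=302 B_ack=1049
After event 7: A_seq=1471 A_ack=302 B_seq=302 B_ack=1471

Answer: 1471 302 302 1471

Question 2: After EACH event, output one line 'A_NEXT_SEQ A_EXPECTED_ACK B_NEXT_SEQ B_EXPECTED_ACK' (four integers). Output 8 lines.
1000 230 230 1000
1049 230 230 1049
1094 230 230 1049
1271 230 230 1049
1271 267 267 1049
1271 302 302 1049
1471 302 302 1049
1471 302 302 1471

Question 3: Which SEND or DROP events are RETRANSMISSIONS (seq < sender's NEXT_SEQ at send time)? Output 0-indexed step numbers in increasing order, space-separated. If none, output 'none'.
Answer: 7

Derivation:
Step 0: SEND seq=200 -> fresh
Step 1: SEND seq=1000 -> fresh
Step 2: DROP seq=1049 -> fresh
Step 3: SEND seq=1094 -> fresh
Step 4: SEND seq=230 -> fresh
Step 5: SEND seq=267 -> fresh
Step 6: SEND seq=1271 -> fresh
Step 7: SEND seq=1049 -> retransmit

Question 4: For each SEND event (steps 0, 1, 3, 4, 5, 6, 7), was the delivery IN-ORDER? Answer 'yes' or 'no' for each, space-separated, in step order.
Answer: yes yes no yes yes no yes

Derivation:
Step 0: SEND seq=200 -> in-order
Step 1: SEND seq=1000 -> in-order
Step 3: SEND seq=1094 -> out-of-order
Step 4: SEND seq=230 -> in-order
Step 5: SEND seq=267 -> in-order
Step 6: SEND seq=1271 -> out-of-order
Step 7: SEND seq=1049 -> in-order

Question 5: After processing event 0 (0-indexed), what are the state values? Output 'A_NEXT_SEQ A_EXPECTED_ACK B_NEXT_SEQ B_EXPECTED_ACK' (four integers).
After event 0: A_seq=1000 A_ack=230 B_seq=230 B_ack=1000

1000 230 230 1000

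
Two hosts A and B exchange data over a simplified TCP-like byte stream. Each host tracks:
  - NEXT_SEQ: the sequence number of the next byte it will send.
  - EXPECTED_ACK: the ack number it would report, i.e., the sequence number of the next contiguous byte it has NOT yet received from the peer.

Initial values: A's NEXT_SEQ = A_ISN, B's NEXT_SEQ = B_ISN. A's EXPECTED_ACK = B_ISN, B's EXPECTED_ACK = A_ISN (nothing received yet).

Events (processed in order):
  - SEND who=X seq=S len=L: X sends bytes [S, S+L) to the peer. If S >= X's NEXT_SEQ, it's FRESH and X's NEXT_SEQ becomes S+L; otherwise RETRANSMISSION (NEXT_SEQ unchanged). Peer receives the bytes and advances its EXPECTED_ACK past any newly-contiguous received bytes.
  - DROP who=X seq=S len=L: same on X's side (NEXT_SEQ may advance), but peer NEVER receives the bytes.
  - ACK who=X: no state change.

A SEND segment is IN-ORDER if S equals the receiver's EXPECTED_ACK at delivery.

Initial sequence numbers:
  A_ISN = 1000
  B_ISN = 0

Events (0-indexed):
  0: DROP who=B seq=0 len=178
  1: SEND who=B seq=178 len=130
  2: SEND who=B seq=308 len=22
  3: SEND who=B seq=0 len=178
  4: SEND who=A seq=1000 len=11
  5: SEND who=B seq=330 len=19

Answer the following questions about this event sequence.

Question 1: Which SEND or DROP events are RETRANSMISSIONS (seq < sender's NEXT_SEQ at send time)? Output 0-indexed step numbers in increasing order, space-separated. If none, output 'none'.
Answer: 3

Derivation:
Step 0: DROP seq=0 -> fresh
Step 1: SEND seq=178 -> fresh
Step 2: SEND seq=308 -> fresh
Step 3: SEND seq=0 -> retransmit
Step 4: SEND seq=1000 -> fresh
Step 5: SEND seq=330 -> fresh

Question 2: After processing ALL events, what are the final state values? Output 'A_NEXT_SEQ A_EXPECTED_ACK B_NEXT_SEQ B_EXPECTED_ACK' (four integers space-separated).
Answer: 1011 349 349 1011

Derivation:
After event 0: A_seq=1000 A_ack=0 B_seq=178 B_ack=1000
After event 1: A_seq=1000 A_ack=0 B_seq=308 B_ack=1000
After event 2: A_seq=1000 A_ack=0 B_seq=330 B_ack=1000
After event 3: A_seq=1000 A_ack=330 B_seq=330 B_ack=1000
After event 4: A_seq=1011 A_ack=330 B_seq=330 B_ack=1011
After event 5: A_seq=1011 A_ack=349 B_seq=349 B_ack=1011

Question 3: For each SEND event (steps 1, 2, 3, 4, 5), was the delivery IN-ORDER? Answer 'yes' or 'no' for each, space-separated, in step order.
Answer: no no yes yes yes

Derivation:
Step 1: SEND seq=178 -> out-of-order
Step 2: SEND seq=308 -> out-of-order
Step 3: SEND seq=0 -> in-order
Step 4: SEND seq=1000 -> in-order
Step 5: SEND seq=330 -> in-order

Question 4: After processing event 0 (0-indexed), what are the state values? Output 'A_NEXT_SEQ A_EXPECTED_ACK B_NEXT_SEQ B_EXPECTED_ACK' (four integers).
After event 0: A_seq=1000 A_ack=0 B_seq=178 B_ack=1000

1000 0 178 1000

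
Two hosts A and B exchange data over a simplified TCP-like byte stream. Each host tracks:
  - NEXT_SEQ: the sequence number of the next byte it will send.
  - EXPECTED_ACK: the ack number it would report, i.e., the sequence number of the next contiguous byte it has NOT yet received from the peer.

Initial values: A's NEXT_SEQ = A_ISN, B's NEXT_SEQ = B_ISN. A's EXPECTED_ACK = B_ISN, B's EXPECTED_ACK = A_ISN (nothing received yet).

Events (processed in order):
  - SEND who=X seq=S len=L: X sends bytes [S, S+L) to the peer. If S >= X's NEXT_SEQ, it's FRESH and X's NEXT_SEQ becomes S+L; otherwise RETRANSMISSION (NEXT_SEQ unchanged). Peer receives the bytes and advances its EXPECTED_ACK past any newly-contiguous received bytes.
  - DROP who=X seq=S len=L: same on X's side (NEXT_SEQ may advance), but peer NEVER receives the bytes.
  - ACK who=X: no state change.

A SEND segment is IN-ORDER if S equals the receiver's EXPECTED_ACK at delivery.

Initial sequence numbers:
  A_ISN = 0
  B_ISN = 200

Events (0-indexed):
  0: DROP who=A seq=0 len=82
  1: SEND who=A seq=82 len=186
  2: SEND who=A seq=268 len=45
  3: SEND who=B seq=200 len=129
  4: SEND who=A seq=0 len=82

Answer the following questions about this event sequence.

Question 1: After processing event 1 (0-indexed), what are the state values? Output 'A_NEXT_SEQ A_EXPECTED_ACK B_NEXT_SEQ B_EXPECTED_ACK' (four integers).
After event 0: A_seq=82 A_ack=200 B_seq=200 B_ack=0
After event 1: A_seq=268 A_ack=200 B_seq=200 B_ack=0

268 200 200 0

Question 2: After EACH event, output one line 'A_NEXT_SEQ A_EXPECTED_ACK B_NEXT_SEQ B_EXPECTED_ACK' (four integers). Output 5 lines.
82 200 200 0
268 200 200 0
313 200 200 0
313 329 329 0
313 329 329 313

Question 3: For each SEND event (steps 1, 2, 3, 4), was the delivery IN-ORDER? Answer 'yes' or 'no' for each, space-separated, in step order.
Step 1: SEND seq=82 -> out-of-order
Step 2: SEND seq=268 -> out-of-order
Step 3: SEND seq=200 -> in-order
Step 4: SEND seq=0 -> in-order

Answer: no no yes yes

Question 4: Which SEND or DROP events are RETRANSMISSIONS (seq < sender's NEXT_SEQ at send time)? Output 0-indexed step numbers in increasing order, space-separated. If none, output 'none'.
Answer: 4

Derivation:
Step 0: DROP seq=0 -> fresh
Step 1: SEND seq=82 -> fresh
Step 2: SEND seq=268 -> fresh
Step 3: SEND seq=200 -> fresh
Step 4: SEND seq=0 -> retransmit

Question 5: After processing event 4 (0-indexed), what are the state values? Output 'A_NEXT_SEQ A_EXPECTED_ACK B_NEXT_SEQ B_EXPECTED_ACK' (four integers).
After event 0: A_seq=82 A_ack=200 B_seq=200 B_ack=0
After event 1: A_seq=268 A_ack=200 B_seq=200 B_ack=0
After event 2: A_seq=313 A_ack=200 B_seq=200 B_ack=0
After event 3: A_seq=313 A_ack=329 B_seq=329 B_ack=0
After event 4: A_seq=313 A_ack=329 B_seq=329 B_ack=313

313 329 329 313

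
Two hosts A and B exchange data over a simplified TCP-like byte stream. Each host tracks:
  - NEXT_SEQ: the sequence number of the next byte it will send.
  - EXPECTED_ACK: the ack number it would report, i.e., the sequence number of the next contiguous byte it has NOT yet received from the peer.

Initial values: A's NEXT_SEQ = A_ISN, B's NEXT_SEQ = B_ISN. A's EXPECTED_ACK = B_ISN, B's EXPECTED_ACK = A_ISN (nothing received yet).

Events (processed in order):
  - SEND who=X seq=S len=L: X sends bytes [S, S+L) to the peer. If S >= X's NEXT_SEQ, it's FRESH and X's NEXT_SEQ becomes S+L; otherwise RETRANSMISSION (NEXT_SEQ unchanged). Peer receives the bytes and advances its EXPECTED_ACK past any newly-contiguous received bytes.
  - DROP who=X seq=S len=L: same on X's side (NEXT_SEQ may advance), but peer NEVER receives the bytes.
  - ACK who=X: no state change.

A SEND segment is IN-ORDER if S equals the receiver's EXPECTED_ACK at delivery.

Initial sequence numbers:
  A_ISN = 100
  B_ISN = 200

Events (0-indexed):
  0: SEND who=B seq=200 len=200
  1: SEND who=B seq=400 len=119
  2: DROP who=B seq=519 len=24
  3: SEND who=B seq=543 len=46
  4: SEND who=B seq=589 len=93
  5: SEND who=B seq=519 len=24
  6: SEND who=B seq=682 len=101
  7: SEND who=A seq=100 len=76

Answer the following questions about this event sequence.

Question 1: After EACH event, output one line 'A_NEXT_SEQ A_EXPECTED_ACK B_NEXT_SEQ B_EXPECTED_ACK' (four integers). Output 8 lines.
100 400 400 100
100 519 519 100
100 519 543 100
100 519 589 100
100 519 682 100
100 682 682 100
100 783 783 100
176 783 783 176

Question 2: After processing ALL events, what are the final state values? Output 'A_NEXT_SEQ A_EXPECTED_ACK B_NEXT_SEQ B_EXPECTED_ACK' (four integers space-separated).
After event 0: A_seq=100 A_ack=400 B_seq=400 B_ack=100
After event 1: A_seq=100 A_ack=519 B_seq=519 B_ack=100
After event 2: A_seq=100 A_ack=519 B_seq=543 B_ack=100
After event 3: A_seq=100 A_ack=519 B_seq=589 B_ack=100
After event 4: A_seq=100 A_ack=519 B_seq=682 B_ack=100
After event 5: A_seq=100 A_ack=682 B_seq=682 B_ack=100
After event 6: A_seq=100 A_ack=783 B_seq=783 B_ack=100
After event 7: A_seq=176 A_ack=783 B_seq=783 B_ack=176

Answer: 176 783 783 176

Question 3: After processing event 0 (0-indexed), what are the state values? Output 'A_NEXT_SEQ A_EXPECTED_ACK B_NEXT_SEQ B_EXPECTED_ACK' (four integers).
After event 0: A_seq=100 A_ack=400 B_seq=400 B_ack=100

100 400 400 100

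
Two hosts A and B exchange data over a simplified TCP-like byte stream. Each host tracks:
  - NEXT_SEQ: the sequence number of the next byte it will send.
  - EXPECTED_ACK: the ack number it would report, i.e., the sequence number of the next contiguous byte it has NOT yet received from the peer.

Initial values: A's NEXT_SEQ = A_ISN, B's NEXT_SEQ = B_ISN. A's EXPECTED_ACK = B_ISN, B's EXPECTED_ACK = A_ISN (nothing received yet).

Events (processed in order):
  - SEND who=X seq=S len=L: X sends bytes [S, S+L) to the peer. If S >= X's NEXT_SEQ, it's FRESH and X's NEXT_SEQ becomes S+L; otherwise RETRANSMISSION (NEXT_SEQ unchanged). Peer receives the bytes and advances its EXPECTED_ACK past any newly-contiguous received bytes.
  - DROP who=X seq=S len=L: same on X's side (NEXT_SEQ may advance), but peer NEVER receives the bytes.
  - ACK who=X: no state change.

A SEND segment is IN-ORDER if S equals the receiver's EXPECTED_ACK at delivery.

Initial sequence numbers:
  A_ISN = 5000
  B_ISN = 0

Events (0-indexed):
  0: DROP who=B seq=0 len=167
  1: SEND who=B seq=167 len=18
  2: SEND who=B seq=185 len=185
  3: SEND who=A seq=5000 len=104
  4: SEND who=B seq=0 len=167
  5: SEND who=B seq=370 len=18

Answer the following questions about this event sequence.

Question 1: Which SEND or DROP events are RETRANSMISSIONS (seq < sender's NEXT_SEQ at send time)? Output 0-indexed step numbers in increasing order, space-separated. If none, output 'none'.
Step 0: DROP seq=0 -> fresh
Step 1: SEND seq=167 -> fresh
Step 2: SEND seq=185 -> fresh
Step 3: SEND seq=5000 -> fresh
Step 4: SEND seq=0 -> retransmit
Step 5: SEND seq=370 -> fresh

Answer: 4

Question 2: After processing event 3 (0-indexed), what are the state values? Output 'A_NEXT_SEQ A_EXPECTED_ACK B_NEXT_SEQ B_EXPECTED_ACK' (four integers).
After event 0: A_seq=5000 A_ack=0 B_seq=167 B_ack=5000
After event 1: A_seq=5000 A_ack=0 B_seq=185 B_ack=5000
After event 2: A_seq=5000 A_ack=0 B_seq=370 B_ack=5000
After event 3: A_seq=5104 A_ack=0 B_seq=370 B_ack=5104

5104 0 370 5104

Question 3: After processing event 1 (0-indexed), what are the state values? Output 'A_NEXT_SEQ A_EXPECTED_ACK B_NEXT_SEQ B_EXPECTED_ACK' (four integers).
After event 0: A_seq=5000 A_ack=0 B_seq=167 B_ack=5000
After event 1: A_seq=5000 A_ack=0 B_seq=185 B_ack=5000

5000 0 185 5000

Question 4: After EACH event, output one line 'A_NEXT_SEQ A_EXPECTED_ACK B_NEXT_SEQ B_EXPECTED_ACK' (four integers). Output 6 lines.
5000 0 167 5000
5000 0 185 5000
5000 0 370 5000
5104 0 370 5104
5104 370 370 5104
5104 388 388 5104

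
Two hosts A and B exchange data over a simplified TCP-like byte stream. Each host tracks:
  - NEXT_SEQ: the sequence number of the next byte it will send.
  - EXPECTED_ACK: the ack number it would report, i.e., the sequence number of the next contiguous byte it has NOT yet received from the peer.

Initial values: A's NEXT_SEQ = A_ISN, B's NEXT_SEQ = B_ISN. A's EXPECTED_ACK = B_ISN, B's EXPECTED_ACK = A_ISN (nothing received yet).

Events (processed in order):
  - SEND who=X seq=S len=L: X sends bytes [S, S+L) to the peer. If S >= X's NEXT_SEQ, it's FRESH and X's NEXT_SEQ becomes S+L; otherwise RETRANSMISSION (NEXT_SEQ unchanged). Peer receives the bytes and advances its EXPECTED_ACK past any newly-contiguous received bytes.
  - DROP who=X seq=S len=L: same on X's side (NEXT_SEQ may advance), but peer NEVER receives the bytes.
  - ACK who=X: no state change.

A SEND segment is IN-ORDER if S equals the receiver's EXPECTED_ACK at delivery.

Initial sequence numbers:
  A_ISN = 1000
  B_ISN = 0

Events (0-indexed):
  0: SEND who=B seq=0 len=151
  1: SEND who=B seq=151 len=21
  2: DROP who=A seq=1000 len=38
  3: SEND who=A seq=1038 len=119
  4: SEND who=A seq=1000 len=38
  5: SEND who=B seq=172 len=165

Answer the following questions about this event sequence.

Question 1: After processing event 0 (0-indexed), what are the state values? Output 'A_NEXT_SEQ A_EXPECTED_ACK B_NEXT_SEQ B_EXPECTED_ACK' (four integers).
After event 0: A_seq=1000 A_ack=151 B_seq=151 B_ack=1000

1000 151 151 1000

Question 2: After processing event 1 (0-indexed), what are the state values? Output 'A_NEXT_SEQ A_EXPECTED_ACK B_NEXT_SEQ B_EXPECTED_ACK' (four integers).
After event 0: A_seq=1000 A_ack=151 B_seq=151 B_ack=1000
After event 1: A_seq=1000 A_ack=172 B_seq=172 B_ack=1000

1000 172 172 1000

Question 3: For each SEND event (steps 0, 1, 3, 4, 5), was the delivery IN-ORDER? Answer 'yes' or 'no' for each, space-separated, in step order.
Step 0: SEND seq=0 -> in-order
Step 1: SEND seq=151 -> in-order
Step 3: SEND seq=1038 -> out-of-order
Step 4: SEND seq=1000 -> in-order
Step 5: SEND seq=172 -> in-order

Answer: yes yes no yes yes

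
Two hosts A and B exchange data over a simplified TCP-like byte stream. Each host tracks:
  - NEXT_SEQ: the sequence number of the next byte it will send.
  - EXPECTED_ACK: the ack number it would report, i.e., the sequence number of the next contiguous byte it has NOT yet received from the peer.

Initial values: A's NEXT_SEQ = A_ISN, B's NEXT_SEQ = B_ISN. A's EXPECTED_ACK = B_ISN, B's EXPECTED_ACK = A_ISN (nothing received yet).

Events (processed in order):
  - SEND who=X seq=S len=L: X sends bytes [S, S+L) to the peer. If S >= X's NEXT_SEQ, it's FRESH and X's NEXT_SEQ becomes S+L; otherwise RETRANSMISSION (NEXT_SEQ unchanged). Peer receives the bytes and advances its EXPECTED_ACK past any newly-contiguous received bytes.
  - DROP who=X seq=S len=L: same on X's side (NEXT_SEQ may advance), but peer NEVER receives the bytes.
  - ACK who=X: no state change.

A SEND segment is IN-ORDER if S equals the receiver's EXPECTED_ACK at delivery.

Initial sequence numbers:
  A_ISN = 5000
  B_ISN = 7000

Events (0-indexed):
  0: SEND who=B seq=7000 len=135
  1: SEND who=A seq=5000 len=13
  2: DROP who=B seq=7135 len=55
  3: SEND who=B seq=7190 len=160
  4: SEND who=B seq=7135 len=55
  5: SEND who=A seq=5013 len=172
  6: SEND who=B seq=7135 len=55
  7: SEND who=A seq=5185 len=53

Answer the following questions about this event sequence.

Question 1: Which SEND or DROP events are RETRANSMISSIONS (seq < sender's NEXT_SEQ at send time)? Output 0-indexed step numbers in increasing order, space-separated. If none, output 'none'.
Answer: 4 6

Derivation:
Step 0: SEND seq=7000 -> fresh
Step 1: SEND seq=5000 -> fresh
Step 2: DROP seq=7135 -> fresh
Step 3: SEND seq=7190 -> fresh
Step 4: SEND seq=7135 -> retransmit
Step 5: SEND seq=5013 -> fresh
Step 6: SEND seq=7135 -> retransmit
Step 7: SEND seq=5185 -> fresh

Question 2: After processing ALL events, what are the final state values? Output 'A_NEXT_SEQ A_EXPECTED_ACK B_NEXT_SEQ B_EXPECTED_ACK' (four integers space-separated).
Answer: 5238 7350 7350 5238

Derivation:
After event 0: A_seq=5000 A_ack=7135 B_seq=7135 B_ack=5000
After event 1: A_seq=5013 A_ack=7135 B_seq=7135 B_ack=5013
After event 2: A_seq=5013 A_ack=7135 B_seq=7190 B_ack=5013
After event 3: A_seq=5013 A_ack=7135 B_seq=7350 B_ack=5013
After event 4: A_seq=5013 A_ack=7350 B_seq=7350 B_ack=5013
After event 5: A_seq=5185 A_ack=7350 B_seq=7350 B_ack=5185
After event 6: A_seq=5185 A_ack=7350 B_seq=7350 B_ack=5185
After event 7: A_seq=5238 A_ack=7350 B_seq=7350 B_ack=5238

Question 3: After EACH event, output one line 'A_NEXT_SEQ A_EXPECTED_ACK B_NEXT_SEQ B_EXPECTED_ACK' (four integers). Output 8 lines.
5000 7135 7135 5000
5013 7135 7135 5013
5013 7135 7190 5013
5013 7135 7350 5013
5013 7350 7350 5013
5185 7350 7350 5185
5185 7350 7350 5185
5238 7350 7350 5238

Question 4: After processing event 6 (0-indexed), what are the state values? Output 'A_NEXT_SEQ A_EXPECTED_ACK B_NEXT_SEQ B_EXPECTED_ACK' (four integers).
After event 0: A_seq=5000 A_ack=7135 B_seq=7135 B_ack=5000
After event 1: A_seq=5013 A_ack=7135 B_seq=7135 B_ack=5013
After event 2: A_seq=5013 A_ack=7135 B_seq=7190 B_ack=5013
After event 3: A_seq=5013 A_ack=7135 B_seq=7350 B_ack=5013
After event 4: A_seq=5013 A_ack=7350 B_seq=7350 B_ack=5013
After event 5: A_seq=5185 A_ack=7350 B_seq=7350 B_ack=5185
After event 6: A_seq=5185 A_ack=7350 B_seq=7350 B_ack=5185

5185 7350 7350 5185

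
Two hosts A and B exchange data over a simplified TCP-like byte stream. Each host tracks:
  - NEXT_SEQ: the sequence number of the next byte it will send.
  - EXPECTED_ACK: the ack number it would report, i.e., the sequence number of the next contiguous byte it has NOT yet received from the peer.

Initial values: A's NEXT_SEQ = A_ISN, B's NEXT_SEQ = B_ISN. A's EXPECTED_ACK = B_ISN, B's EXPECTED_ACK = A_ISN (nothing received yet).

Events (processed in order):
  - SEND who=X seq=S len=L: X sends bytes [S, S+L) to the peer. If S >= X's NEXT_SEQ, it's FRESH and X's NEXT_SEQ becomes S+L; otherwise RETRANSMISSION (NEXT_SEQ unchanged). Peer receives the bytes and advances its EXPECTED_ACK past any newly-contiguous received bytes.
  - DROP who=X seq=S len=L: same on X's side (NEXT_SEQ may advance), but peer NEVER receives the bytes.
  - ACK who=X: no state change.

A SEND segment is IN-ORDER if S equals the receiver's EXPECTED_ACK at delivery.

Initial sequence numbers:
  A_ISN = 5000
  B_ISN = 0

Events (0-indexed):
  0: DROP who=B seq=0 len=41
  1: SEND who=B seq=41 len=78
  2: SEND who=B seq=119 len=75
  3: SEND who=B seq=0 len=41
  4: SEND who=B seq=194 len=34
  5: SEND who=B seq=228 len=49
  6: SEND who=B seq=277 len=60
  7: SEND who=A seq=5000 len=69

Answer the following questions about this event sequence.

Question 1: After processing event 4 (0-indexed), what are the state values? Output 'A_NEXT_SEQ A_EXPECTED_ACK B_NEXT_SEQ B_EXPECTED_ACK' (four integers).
After event 0: A_seq=5000 A_ack=0 B_seq=41 B_ack=5000
After event 1: A_seq=5000 A_ack=0 B_seq=119 B_ack=5000
After event 2: A_seq=5000 A_ack=0 B_seq=194 B_ack=5000
After event 3: A_seq=5000 A_ack=194 B_seq=194 B_ack=5000
After event 4: A_seq=5000 A_ack=228 B_seq=228 B_ack=5000

5000 228 228 5000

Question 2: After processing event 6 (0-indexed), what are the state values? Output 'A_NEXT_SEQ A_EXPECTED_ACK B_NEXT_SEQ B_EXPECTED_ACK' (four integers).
After event 0: A_seq=5000 A_ack=0 B_seq=41 B_ack=5000
After event 1: A_seq=5000 A_ack=0 B_seq=119 B_ack=5000
After event 2: A_seq=5000 A_ack=0 B_seq=194 B_ack=5000
After event 3: A_seq=5000 A_ack=194 B_seq=194 B_ack=5000
After event 4: A_seq=5000 A_ack=228 B_seq=228 B_ack=5000
After event 5: A_seq=5000 A_ack=277 B_seq=277 B_ack=5000
After event 6: A_seq=5000 A_ack=337 B_seq=337 B_ack=5000

5000 337 337 5000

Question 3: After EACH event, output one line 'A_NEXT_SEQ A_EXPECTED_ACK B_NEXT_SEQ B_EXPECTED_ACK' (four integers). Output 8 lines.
5000 0 41 5000
5000 0 119 5000
5000 0 194 5000
5000 194 194 5000
5000 228 228 5000
5000 277 277 5000
5000 337 337 5000
5069 337 337 5069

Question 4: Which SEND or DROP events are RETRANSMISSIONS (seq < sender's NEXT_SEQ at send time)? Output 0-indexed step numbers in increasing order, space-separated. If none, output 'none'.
Step 0: DROP seq=0 -> fresh
Step 1: SEND seq=41 -> fresh
Step 2: SEND seq=119 -> fresh
Step 3: SEND seq=0 -> retransmit
Step 4: SEND seq=194 -> fresh
Step 5: SEND seq=228 -> fresh
Step 6: SEND seq=277 -> fresh
Step 7: SEND seq=5000 -> fresh

Answer: 3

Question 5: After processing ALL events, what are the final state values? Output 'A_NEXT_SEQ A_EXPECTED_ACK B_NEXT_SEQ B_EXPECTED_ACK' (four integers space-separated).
Answer: 5069 337 337 5069

Derivation:
After event 0: A_seq=5000 A_ack=0 B_seq=41 B_ack=5000
After event 1: A_seq=5000 A_ack=0 B_seq=119 B_ack=5000
After event 2: A_seq=5000 A_ack=0 B_seq=194 B_ack=5000
After event 3: A_seq=5000 A_ack=194 B_seq=194 B_ack=5000
After event 4: A_seq=5000 A_ack=228 B_seq=228 B_ack=5000
After event 5: A_seq=5000 A_ack=277 B_seq=277 B_ack=5000
After event 6: A_seq=5000 A_ack=337 B_seq=337 B_ack=5000
After event 7: A_seq=5069 A_ack=337 B_seq=337 B_ack=5069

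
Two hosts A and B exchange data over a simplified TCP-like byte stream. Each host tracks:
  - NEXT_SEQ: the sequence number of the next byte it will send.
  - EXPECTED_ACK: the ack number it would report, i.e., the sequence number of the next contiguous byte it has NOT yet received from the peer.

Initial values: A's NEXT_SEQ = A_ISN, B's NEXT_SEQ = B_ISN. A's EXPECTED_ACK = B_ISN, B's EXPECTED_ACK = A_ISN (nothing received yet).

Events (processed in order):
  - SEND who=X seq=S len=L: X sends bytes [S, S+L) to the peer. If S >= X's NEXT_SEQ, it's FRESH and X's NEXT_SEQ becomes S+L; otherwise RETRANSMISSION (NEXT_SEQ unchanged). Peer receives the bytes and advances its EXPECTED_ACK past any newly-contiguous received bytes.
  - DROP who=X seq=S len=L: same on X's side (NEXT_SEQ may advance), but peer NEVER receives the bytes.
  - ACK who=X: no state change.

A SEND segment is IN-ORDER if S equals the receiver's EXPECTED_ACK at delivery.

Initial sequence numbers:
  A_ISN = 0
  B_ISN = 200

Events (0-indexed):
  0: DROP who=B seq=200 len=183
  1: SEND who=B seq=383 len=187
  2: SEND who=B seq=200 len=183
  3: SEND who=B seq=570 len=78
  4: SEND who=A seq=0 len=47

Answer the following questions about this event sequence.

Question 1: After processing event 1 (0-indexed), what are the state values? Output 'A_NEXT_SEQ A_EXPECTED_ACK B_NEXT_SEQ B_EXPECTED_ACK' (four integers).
After event 0: A_seq=0 A_ack=200 B_seq=383 B_ack=0
After event 1: A_seq=0 A_ack=200 B_seq=570 B_ack=0

0 200 570 0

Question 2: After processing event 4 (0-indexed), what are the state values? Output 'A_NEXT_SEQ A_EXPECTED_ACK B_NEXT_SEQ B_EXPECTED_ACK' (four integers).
After event 0: A_seq=0 A_ack=200 B_seq=383 B_ack=0
After event 1: A_seq=0 A_ack=200 B_seq=570 B_ack=0
After event 2: A_seq=0 A_ack=570 B_seq=570 B_ack=0
After event 3: A_seq=0 A_ack=648 B_seq=648 B_ack=0
After event 4: A_seq=47 A_ack=648 B_seq=648 B_ack=47

47 648 648 47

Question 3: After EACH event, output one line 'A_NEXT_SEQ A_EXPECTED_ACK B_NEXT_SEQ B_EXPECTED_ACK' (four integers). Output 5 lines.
0 200 383 0
0 200 570 0
0 570 570 0
0 648 648 0
47 648 648 47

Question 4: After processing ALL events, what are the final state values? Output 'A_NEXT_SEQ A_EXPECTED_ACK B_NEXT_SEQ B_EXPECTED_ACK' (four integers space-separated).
After event 0: A_seq=0 A_ack=200 B_seq=383 B_ack=0
After event 1: A_seq=0 A_ack=200 B_seq=570 B_ack=0
After event 2: A_seq=0 A_ack=570 B_seq=570 B_ack=0
After event 3: A_seq=0 A_ack=648 B_seq=648 B_ack=0
After event 4: A_seq=47 A_ack=648 B_seq=648 B_ack=47

Answer: 47 648 648 47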